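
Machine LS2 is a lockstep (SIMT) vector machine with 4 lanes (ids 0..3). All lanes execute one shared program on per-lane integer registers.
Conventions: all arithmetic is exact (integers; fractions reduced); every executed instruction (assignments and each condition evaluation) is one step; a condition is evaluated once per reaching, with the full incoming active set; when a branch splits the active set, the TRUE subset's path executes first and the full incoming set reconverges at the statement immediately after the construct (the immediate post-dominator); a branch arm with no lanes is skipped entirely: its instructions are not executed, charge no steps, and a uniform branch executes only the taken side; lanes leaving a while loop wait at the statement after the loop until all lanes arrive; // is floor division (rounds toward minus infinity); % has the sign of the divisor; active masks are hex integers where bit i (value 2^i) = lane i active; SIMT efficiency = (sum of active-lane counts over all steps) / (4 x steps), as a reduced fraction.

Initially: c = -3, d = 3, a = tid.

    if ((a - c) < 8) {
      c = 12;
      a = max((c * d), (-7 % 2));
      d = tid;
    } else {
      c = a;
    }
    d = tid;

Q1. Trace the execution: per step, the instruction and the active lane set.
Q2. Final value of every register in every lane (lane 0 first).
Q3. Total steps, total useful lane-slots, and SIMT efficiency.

step 0: eval ((a - c) < 8)           0xf
step 1: c <- 12                      0xf
step 2: a <- max((c * d), (-7 % 2))  0xf
step 3: d <- tid                     0xf
step 4: d <- tid                     0xf

Answer: 5 steps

c: 12,12,12,12
d: 0,1,2,3
a: 36,36,36,36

steps = 5; useful = 20; efficiency = 20/20 = 1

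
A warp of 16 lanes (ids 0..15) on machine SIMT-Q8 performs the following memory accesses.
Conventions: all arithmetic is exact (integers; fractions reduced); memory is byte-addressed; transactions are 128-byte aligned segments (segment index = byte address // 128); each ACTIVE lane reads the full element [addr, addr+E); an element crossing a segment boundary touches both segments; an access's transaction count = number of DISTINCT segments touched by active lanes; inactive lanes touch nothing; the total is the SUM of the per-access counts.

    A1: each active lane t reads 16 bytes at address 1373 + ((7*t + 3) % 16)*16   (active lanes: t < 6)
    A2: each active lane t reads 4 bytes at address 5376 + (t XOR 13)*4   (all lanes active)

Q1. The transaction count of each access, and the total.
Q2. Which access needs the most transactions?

A1: 3 transactions
A2: 1 transaction

Answer: 3,1; total 4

Answer: A1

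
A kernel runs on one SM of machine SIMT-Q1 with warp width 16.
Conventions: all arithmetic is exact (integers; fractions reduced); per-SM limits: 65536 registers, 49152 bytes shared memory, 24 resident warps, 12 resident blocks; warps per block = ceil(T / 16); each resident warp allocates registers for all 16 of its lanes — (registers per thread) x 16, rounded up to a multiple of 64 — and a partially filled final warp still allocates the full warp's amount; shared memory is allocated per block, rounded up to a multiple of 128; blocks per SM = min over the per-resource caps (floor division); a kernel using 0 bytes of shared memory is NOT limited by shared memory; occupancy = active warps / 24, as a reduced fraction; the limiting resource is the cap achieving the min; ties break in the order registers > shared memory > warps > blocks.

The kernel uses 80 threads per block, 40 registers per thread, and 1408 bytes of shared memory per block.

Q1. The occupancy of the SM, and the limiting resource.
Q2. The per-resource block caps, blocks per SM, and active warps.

Answer: occupancy 5/6, limited by warps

registers: 20 blocks
shared memory: 34 blocks
warps: 4 blocks
blocks: 12 blocks

Answer: 4 blocks, 20 active warps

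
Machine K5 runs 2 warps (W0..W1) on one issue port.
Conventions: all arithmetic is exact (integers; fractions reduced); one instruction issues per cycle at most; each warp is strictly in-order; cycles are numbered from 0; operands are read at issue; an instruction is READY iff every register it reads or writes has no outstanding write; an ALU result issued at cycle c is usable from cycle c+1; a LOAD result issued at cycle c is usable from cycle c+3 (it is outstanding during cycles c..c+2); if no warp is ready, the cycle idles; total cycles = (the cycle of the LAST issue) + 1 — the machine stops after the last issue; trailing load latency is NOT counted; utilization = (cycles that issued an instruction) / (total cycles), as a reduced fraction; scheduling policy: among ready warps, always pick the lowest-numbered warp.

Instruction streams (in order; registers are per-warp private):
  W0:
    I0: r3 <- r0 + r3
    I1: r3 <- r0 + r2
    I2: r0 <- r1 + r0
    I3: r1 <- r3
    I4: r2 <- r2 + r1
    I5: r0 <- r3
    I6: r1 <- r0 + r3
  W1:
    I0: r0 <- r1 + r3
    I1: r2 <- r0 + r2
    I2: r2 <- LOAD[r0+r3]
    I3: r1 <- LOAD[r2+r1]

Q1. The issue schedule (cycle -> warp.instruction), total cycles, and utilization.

cycle 0: W0.I0
cycle 1: W0.I1
cycle 2: W0.I2
cycle 3: W0.I3
cycle 4: W0.I4
cycle 5: W0.I5
cycle 6: W0.I6
cycle 7: W1.I0
cycle 8: W1.I1
cycle 9: W1.I2
cycle 10: idle
cycle 11: idle
cycle 12: W1.I3

Answer: 13 cycles, utilization 11/13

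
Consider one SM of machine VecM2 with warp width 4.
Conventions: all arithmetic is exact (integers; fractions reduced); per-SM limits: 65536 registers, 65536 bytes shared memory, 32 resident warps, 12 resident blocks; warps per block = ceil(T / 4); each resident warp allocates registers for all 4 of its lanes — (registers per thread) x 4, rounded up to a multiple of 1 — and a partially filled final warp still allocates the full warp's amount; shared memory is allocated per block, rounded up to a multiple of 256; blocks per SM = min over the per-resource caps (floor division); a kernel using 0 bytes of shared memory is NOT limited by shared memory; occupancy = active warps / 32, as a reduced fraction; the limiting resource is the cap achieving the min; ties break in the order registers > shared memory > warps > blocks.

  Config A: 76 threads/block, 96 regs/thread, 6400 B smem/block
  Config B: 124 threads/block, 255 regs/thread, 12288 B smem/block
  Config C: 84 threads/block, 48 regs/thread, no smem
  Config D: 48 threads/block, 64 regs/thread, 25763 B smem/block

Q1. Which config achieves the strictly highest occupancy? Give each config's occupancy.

occupancies: A 19/32, B 31/32, C 21/32, D 3/4

Answer: B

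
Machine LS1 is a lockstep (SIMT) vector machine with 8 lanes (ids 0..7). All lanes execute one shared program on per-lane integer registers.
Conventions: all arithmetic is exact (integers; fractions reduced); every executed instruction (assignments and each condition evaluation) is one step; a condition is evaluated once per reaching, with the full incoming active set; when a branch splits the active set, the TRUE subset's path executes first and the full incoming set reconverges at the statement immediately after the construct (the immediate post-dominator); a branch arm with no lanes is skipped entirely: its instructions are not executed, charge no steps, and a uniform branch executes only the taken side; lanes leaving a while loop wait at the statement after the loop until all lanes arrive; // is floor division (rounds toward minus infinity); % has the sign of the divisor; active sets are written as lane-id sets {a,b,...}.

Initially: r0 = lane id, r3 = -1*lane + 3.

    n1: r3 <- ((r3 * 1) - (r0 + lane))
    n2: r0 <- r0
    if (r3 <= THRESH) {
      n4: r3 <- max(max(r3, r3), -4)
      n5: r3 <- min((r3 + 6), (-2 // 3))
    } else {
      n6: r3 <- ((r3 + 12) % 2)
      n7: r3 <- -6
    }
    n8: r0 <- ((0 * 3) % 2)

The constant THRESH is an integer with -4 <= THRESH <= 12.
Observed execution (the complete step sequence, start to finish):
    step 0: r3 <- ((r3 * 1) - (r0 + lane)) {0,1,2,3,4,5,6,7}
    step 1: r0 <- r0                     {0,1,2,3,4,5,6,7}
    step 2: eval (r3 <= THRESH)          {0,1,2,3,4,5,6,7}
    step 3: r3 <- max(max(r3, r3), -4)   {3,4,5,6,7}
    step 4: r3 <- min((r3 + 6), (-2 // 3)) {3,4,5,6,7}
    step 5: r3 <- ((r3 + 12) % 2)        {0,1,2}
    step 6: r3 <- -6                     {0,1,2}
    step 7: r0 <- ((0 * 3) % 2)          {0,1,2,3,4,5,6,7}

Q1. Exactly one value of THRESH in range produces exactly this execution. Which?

Answer: THRESH = -4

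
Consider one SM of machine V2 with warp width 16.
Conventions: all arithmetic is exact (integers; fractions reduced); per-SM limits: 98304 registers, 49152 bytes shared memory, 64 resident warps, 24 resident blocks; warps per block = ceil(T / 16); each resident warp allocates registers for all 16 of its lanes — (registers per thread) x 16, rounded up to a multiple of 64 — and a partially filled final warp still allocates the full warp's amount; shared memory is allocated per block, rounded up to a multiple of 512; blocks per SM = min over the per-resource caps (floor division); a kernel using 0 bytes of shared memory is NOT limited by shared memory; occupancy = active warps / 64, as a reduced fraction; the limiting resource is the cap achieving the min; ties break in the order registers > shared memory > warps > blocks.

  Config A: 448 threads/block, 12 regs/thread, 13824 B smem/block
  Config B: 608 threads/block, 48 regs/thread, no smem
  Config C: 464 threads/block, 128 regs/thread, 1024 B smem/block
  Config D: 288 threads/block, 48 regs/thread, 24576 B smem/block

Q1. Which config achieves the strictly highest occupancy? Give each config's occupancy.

occupancies: A 7/8, B 19/32, C 29/64, D 9/16

Answer: A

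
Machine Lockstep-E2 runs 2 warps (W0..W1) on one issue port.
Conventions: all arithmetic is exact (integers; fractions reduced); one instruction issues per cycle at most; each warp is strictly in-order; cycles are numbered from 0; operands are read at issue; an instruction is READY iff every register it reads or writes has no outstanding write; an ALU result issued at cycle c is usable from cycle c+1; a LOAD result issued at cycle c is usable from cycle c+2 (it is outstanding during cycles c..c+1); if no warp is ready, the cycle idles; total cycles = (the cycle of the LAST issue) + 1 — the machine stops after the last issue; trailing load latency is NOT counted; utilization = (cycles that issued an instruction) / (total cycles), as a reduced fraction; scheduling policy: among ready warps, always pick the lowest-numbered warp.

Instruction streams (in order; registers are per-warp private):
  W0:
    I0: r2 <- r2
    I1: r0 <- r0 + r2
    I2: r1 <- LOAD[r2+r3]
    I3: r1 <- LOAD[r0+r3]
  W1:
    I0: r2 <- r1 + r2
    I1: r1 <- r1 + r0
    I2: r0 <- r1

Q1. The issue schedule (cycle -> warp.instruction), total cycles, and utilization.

cycle 0: W0.I0
cycle 1: W0.I1
cycle 2: W0.I2
cycle 3: W1.I0
cycle 4: W0.I3
cycle 5: W1.I1
cycle 6: W1.I2

Answer: 7 cycles, utilization 1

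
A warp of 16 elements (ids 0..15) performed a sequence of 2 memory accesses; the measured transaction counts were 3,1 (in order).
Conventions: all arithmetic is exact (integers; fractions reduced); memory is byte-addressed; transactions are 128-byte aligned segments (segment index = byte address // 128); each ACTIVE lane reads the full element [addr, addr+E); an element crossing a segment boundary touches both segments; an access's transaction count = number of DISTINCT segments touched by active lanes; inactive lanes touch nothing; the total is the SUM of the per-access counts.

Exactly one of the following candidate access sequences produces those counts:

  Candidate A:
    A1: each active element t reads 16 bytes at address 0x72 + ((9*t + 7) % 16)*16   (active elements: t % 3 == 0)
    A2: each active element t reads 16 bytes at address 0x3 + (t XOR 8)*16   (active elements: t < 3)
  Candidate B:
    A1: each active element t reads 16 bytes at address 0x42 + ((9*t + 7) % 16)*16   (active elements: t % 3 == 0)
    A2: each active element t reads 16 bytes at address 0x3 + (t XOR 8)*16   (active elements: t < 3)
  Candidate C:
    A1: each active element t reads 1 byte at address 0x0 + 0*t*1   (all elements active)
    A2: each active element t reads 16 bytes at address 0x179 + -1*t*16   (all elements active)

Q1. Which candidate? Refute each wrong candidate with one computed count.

A: A1 gives 2 transactions, not 3
C: A1 gives 1 transaction, not 3
B: all counts match (3,1)

Answer: B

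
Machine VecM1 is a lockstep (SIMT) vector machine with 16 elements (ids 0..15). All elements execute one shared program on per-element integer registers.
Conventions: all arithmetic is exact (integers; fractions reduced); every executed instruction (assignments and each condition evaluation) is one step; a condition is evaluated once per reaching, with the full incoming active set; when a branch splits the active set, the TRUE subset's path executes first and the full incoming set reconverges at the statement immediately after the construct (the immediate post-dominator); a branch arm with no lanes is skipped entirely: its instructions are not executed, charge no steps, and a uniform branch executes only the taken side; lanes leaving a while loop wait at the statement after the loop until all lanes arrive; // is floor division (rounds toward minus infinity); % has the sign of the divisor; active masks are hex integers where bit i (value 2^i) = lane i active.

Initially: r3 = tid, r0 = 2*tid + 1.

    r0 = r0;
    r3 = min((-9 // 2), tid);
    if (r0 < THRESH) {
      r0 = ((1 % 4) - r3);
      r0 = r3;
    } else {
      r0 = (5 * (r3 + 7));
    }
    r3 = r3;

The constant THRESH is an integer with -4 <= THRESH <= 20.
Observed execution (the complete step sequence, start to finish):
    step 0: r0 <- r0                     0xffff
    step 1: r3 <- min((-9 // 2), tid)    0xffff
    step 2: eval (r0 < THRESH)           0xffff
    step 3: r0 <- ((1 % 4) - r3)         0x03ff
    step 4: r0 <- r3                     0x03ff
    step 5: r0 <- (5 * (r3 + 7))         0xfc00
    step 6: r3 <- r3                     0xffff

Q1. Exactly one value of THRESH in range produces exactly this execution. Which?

Answer: THRESH = 20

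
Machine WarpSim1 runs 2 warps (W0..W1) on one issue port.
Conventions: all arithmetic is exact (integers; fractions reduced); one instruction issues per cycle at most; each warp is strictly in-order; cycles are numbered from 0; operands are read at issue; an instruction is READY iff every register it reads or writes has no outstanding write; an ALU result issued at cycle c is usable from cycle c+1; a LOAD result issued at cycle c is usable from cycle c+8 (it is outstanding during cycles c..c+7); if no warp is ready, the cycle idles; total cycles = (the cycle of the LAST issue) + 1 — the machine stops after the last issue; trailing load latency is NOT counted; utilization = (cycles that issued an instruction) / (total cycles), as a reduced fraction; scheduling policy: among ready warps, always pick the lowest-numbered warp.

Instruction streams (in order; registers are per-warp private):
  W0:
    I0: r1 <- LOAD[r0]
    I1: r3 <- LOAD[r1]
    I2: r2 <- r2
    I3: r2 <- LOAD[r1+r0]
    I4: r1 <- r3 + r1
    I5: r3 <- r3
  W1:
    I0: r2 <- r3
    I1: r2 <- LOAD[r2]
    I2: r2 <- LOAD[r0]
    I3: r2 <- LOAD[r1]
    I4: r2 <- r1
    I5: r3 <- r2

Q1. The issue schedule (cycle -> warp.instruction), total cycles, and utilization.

cycle 0: W0.I0
cycle 1: W1.I0
cycle 2: W1.I1
cycle 3: idle
cycle 4: idle
cycle 5: idle
cycle 6: idle
cycle 7: idle
cycle 8: W0.I1
cycle 9: W0.I2
cycle 10: W0.I3
cycle 11: W1.I2
cycle 12: idle
cycle 13: idle
cycle 14: idle
cycle 15: idle
cycle 16: W0.I4
cycle 17: W0.I5
cycle 18: idle
cycle 19: W1.I3
cycle 20: idle
cycle 21: idle
cycle 22: idle
cycle 23: idle
cycle 24: idle
cycle 25: idle
cycle 26: idle
cycle 27: W1.I4
cycle 28: W1.I5

Answer: 29 cycles, utilization 12/29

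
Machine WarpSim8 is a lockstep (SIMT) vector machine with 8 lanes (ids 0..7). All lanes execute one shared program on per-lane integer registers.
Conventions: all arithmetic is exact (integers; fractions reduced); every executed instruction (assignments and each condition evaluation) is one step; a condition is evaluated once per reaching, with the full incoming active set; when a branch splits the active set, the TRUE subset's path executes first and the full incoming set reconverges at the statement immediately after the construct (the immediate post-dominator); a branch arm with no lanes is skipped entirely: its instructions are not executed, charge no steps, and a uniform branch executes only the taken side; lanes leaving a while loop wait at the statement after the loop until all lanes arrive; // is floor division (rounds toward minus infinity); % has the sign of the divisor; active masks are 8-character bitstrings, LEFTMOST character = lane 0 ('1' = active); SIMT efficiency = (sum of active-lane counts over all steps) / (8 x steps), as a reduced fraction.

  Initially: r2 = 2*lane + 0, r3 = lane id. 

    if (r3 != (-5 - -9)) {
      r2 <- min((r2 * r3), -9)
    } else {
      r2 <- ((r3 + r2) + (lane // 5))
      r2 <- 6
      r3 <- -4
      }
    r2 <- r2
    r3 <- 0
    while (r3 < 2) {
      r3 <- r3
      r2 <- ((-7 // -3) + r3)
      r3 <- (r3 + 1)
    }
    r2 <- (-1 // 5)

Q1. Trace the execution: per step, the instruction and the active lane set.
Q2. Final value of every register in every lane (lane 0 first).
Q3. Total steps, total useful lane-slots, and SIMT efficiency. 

step 0: eval (r3 != (-5 - -9))       11111111
step 1: r2 <- min((r2 * r3), -9)     11110111
step 2: r2 <- ((r3 + r2) + (lane // 5)) 00001000
step 3: r2 <- 6                      00001000
step 4: r3 <- -4                     00001000
step 5: r2 <- r2                     11111111
step 6: r3 <- 0                      11111111
step 7: eval (r3 < 2)                11111111
step 8: r3 <- r3                     11111111
step 9: r2 <- ((-7 // -3) + r3)      11111111
step 10: r3 <- (r3 + 1)               11111111
step 11: eval (r3 < 2)                11111111
step 12: r3 <- r3                     11111111
step 13: r2 <- ((-7 // -3) + r3)      11111111
step 14: r3 <- (r3 + 1)               11111111
step 15: eval (r3 < 2)                11111111
step 16: r2 <- (-1 // 5)              11111111

Answer: 17 steps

r2: -1,-1,-1,-1,-1,-1,-1,-1
r3: 2,2,2,2,2,2,2,2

steps = 17; useful = 114; efficiency = 114/136 = 57/68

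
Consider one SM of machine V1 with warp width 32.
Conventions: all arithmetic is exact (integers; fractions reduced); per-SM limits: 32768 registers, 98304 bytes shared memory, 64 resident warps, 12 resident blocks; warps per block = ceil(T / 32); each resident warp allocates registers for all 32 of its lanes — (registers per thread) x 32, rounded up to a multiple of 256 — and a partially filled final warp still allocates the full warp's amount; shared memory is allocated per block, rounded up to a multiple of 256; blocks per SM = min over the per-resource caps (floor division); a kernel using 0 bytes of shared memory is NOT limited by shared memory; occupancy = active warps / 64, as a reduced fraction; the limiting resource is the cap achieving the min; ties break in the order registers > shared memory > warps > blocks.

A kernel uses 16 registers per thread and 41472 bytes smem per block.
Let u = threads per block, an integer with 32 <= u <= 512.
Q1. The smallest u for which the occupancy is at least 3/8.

Answer: u = 353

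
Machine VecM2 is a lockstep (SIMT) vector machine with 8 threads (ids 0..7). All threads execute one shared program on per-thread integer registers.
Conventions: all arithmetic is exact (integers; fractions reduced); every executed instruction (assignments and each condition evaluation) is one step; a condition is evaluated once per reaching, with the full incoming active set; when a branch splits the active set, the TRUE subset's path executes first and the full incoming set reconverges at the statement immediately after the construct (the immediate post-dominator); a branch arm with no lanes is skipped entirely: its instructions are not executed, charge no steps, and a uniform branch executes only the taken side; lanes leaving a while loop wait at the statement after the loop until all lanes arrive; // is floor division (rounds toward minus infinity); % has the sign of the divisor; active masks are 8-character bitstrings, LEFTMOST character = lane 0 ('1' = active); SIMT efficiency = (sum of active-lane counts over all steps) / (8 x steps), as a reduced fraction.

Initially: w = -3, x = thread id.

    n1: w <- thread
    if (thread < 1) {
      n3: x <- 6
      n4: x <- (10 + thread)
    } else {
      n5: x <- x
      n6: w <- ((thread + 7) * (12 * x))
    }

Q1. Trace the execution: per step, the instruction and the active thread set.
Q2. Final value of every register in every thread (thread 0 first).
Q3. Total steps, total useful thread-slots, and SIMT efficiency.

step 0: w <- thread                  11111111
step 1: eval (thread < 1)            11111111
step 2: x <- 6                       10000000
step 3: x <- (10 + thread)           10000000
step 4: x <- x                       01111111
step 5: w <- ((thread + 7) * (12 * x)) 01111111

Answer: 6 steps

w: 0,96,216,360,528,720,936,1176
x: 10,1,2,3,4,5,6,7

steps = 6; useful = 32; efficiency = 32/48 = 2/3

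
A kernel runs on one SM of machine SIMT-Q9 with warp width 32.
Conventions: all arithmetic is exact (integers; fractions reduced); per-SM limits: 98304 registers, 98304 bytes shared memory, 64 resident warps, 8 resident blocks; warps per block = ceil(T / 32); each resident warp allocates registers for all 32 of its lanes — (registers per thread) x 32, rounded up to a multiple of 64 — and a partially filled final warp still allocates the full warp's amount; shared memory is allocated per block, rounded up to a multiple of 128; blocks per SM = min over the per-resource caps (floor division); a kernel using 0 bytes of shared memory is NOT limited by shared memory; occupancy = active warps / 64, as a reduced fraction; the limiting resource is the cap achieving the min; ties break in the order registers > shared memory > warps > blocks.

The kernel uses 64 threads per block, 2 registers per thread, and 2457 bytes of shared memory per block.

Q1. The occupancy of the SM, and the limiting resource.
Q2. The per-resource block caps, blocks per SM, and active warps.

Answer: occupancy 1/4, limited by blocks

registers: 768 blocks
shared memory: 38 blocks
warps: 32 blocks
blocks: 8 blocks

Answer: 8 blocks, 16 active warps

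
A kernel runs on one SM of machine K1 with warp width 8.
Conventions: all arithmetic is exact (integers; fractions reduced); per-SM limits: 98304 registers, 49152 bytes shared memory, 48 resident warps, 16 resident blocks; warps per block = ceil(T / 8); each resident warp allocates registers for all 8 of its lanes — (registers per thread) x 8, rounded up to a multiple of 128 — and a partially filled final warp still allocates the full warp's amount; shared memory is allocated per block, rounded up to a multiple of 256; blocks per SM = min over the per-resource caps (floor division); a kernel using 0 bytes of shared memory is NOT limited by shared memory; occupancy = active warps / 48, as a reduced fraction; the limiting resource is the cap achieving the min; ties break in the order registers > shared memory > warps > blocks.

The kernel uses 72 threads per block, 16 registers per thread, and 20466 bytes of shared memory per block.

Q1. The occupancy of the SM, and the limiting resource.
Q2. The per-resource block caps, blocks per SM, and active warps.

Answer: occupancy 3/8, limited by shared memory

registers: 85 blocks
shared memory: 2 blocks
warps: 5 blocks
blocks: 16 blocks

Answer: 2 blocks, 18 active warps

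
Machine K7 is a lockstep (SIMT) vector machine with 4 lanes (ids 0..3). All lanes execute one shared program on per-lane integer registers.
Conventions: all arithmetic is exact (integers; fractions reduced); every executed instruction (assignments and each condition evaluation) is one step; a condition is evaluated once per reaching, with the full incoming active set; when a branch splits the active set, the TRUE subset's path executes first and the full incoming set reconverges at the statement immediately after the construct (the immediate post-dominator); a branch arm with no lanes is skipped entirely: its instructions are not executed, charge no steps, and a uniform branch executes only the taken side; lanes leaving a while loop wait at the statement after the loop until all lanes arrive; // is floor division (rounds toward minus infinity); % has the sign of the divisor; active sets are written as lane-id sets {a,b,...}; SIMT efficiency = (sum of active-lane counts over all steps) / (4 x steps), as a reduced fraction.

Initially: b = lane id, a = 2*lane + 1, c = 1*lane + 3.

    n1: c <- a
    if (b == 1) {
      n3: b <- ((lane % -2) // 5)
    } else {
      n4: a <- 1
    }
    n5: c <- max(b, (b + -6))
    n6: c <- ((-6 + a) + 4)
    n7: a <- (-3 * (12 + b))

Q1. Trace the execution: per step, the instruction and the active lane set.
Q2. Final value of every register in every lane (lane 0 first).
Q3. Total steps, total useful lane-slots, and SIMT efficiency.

step 0: c <- a                       {0,1,2,3}
step 1: eval (b == 1)                {0,1,2,3}
step 2: b <- ((lane % -2) // 5)      {1}
step 3: a <- 1                       {0,2,3}
step 4: c <- max(b, (b + -6))        {0,1,2,3}
step 5: c <- ((-6 + a) + 4)          {0,1,2,3}
step 6: a <- (-3 * (12 + b))         {0,1,2,3}

Answer: 7 steps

b: 0,-1,2,3
a: -36,-33,-42,-45
c: -1,1,-1,-1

steps = 7; useful = 24; efficiency = 24/28 = 6/7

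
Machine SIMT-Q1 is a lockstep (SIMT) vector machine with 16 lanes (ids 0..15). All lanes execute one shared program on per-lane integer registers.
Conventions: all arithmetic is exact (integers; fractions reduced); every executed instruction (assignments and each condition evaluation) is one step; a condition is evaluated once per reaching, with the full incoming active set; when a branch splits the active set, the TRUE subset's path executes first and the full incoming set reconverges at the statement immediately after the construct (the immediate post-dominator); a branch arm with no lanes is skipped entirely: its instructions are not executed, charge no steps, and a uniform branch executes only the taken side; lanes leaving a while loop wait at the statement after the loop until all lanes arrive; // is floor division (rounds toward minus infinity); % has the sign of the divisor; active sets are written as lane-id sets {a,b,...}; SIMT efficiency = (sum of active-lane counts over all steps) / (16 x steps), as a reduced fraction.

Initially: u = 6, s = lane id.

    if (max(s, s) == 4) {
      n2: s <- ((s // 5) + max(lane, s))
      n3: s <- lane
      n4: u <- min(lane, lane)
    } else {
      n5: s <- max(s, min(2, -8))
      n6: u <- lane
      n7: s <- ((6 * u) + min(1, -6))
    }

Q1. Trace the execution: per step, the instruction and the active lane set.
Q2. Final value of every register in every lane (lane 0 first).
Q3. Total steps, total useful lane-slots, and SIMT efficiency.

step 0: eval (max(s, s) == 4)        {0,1,2,3,4,5,6,7,8,9,10,11,12,13,14,15}
step 1: s <- ((s // 5) + max(lane, s)) {4}
step 2: s <- lane                    {4}
step 3: u <- min(lane, lane)         {4}
step 4: s <- max(s, min(2, -8))      {0,1,2,3,5,6,7,8,9,10,11,12,13,14,15}
step 5: u <- lane                    {0,1,2,3,5,6,7,8,9,10,11,12,13,14,15}
step 6: s <- ((6 * u) + min(1, -6))  {0,1,2,3,5,6,7,8,9,10,11,12,13,14,15}

Answer: 7 steps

u: 0,1,2,3,4,5,6,7,8,9,10,11,12,13,14,15
s: -6,0,6,12,4,24,30,36,42,48,54,60,66,72,78,84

steps = 7; useful = 64; efficiency = 64/112 = 4/7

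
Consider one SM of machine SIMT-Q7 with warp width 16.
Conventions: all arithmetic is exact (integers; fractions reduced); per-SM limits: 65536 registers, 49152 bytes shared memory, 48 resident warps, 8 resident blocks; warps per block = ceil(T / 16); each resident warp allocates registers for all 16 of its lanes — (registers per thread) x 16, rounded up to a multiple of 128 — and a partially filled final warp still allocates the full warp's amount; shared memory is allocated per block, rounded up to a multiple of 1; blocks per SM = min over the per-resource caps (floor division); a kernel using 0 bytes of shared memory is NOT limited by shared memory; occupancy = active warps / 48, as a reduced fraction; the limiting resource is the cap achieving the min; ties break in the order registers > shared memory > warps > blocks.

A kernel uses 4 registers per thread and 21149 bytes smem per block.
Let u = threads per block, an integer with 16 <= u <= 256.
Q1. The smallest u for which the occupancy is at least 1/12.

Answer: u = 17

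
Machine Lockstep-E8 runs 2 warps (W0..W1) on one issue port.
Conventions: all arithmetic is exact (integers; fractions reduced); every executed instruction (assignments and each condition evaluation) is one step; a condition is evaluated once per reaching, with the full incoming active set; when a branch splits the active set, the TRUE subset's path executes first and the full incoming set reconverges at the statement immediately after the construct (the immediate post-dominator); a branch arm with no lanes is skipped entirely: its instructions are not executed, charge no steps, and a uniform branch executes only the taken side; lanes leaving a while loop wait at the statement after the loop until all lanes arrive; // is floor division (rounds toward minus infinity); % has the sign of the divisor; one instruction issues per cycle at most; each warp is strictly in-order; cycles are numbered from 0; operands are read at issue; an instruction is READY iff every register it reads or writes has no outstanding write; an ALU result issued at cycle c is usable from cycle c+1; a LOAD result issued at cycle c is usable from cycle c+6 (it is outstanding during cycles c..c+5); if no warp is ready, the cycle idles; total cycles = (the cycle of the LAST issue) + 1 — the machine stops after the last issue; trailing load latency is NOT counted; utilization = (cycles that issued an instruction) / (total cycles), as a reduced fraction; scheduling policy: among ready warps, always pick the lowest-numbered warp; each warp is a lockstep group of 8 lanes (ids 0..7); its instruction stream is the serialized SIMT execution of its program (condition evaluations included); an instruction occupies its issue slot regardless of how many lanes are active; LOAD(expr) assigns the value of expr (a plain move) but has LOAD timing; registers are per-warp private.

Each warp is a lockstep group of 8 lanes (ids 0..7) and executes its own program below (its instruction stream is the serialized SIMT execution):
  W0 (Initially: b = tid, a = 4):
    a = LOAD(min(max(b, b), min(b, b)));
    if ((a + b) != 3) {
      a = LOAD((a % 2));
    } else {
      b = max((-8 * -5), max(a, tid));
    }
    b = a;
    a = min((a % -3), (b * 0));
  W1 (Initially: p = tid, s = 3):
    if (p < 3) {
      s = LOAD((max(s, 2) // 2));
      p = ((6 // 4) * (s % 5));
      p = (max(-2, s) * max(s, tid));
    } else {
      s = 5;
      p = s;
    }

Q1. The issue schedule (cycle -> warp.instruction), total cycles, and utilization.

cycle 0: W0.I0
cycle 1: W1.I0
cycle 2: W1.I1
cycle 3: idle
cycle 4: idle
cycle 5: idle
cycle 6: W0.I1
cycle 7: W0.I2
cycle 8: W1.I2
cycle 9: W1.I3
cycle 10: W1.I4
cycle 11: W1.I5
cycle 12: idle
cycle 13: W0.I3
cycle 14: W0.I4

Answer: 15 cycles, utilization 11/15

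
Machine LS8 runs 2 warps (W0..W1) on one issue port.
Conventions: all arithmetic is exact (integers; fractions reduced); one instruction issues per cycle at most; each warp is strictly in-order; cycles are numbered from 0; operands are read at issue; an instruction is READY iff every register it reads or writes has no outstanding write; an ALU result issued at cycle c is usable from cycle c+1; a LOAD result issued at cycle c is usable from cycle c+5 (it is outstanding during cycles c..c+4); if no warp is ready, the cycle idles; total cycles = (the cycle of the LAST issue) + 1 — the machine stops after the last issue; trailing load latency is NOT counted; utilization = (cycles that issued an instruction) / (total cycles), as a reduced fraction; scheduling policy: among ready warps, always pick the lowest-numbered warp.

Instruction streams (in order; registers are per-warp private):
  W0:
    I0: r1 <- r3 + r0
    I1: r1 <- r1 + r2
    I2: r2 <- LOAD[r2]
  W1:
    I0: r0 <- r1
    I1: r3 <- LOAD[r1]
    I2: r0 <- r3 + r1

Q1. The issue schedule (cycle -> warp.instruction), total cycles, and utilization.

cycle 0: W0.I0
cycle 1: W0.I1
cycle 2: W0.I2
cycle 3: W1.I0
cycle 4: W1.I1
cycle 5: idle
cycle 6: idle
cycle 7: idle
cycle 8: idle
cycle 9: W1.I2

Answer: 10 cycles, utilization 3/5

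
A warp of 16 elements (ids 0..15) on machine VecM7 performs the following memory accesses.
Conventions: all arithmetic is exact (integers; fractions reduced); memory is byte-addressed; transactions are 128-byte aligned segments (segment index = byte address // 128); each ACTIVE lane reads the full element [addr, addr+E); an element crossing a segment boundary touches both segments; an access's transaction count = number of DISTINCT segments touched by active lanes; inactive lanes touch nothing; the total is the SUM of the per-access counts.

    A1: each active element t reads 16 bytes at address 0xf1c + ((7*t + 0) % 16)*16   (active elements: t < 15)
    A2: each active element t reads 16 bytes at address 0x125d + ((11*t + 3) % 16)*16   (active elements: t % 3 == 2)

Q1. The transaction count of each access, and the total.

A1: 3 transactions
A2: 2 transactions

Answer: 3,2; total 5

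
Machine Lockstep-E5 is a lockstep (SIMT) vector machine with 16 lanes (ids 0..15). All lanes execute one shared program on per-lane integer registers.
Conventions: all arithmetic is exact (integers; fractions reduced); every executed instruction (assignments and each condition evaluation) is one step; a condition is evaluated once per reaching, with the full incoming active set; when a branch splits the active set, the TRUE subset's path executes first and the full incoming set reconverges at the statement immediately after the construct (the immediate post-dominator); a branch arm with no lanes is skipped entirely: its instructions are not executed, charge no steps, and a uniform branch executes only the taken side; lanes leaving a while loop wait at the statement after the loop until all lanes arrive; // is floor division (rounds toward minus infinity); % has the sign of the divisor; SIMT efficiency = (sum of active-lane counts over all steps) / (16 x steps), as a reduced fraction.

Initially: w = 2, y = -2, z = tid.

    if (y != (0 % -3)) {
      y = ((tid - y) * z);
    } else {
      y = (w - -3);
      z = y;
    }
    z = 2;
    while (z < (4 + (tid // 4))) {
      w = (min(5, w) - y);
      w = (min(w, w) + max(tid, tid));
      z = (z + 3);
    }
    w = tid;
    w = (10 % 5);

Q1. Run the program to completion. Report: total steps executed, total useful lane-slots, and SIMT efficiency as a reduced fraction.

Answer: 14 steps, 192 useful, 6/7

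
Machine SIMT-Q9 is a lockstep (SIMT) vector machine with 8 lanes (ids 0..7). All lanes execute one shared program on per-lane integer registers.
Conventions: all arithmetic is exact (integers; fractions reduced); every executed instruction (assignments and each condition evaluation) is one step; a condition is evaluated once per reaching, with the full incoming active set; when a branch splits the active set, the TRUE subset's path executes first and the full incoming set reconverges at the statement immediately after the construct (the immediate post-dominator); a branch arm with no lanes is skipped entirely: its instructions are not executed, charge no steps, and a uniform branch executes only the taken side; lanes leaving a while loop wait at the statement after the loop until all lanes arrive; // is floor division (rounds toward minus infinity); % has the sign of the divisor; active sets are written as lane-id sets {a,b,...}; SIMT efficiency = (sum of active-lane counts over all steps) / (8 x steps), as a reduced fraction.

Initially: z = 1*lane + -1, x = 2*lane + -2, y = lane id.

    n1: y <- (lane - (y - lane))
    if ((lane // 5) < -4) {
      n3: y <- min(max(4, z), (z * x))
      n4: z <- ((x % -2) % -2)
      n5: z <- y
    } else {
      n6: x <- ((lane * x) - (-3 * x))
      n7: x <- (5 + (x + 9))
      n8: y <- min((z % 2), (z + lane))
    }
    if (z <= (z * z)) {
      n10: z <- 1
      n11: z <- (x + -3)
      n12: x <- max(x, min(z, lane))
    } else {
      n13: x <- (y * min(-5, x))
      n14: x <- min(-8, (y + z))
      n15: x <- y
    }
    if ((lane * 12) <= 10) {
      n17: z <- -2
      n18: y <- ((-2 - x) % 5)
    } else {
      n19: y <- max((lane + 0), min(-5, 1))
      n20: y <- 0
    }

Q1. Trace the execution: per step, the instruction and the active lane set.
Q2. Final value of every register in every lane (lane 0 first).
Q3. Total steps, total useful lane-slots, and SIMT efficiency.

step 0: y <- (lane - (y - lane))     {0,1,2,3,4,5,6,7}
step 1: eval ((lane // 5) < -4)      {0,1,2,3,4,5,6,7}
step 2: x <- ((lane * x) - (-3 * x)) {0,1,2,3,4,5,6,7}
step 3: x <- (5 + (x + 9))           {0,1,2,3,4,5,6,7}
step 4: y <- min((z % 2), (z + lane)) {0,1,2,3,4,5,6,7}
step 5: eval (z <= (z * z))          {0,1,2,3,4,5,6,7}
step 6: z <- 1                       {0,1,2,3,4,5,6,7}
step 7: z <- (x + -3)                {0,1,2,3,4,5,6,7}
step 8: x <- max(x, min(z, lane))    {0,1,2,3,4,5,6,7}
step 9: eval ((lane * 12) <= 10)     {0,1,2,3,4,5,6,7}
step 10: z <- -2                      {0}
step 11: y <- ((-2 - x) % 5)          {0}
step 12: y <- max((lane + 0), min(-5, 1)) {1,2,3,4,5,6,7}
step 13: y <- 0                       {1,2,3,4,5,6,7}

Answer: 14 steps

z: -2,11,21,35,53,75,101,131
x: 8,14,24,38,56,78,104,134
y: 0,0,0,0,0,0,0,0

steps = 14; useful = 96; efficiency = 96/112 = 6/7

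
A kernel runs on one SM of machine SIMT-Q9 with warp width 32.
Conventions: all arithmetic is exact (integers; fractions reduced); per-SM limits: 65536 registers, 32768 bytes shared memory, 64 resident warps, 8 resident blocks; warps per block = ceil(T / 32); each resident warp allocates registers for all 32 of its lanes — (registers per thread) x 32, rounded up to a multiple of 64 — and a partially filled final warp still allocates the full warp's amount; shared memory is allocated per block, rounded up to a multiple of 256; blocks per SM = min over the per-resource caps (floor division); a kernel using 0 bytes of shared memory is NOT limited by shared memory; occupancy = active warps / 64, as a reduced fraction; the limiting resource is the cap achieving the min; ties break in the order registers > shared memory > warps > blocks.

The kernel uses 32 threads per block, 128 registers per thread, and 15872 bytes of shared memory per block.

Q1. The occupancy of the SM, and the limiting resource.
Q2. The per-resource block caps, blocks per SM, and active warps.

Answer: occupancy 1/32, limited by shared memory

registers: 16 blocks
shared memory: 2 blocks
warps: 64 blocks
blocks: 8 blocks

Answer: 2 blocks, 2 active warps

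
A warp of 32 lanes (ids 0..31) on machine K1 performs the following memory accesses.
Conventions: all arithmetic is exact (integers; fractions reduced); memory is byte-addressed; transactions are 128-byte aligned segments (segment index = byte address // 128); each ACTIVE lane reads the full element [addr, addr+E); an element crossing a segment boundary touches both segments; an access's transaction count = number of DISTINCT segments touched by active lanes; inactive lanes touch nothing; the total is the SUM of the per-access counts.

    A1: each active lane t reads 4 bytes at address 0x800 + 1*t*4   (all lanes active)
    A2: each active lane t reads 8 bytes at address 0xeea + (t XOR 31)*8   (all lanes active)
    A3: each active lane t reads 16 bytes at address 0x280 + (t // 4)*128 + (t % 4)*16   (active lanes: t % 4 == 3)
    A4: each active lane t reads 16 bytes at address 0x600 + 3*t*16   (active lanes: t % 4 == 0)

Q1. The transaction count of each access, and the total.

A1: 1 transaction
A2: 3 transactions
A3: 8 transactions
A4: 8 transactions

Answer: 1,3,8,8; total 20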